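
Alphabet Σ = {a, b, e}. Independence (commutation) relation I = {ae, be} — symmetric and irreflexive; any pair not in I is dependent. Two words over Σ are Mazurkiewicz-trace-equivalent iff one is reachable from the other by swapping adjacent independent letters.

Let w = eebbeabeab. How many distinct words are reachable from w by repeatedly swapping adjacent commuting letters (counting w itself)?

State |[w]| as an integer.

210

piece 0:e — minimal
piece 1:e rests on {0:e}
piece 2:b — minimal
piece 3:b rests on {2:b}
piece 4:e rests on {1:e}
piece 5:a rests on {3:b}
piece 6:b rests on {5:a}
piece 7:e rests on {4:e}
piece 8:a rests on {6:b}
piece 9:b rests on {8:a}
minimal pieces: {0:e, 2:b}
ways to finish when only these pieces remain (= sum over removing one remaining piece with nothing left below it):
  1 left: {7}→1  {9}→1
  2 left: {4,7}→1  {7,9}→2  {8,9}→1
  3 left: {1,4,7}→1  {4,7,9}→3  {6,8,9}→1  {7,8,9}→3
  4 left: {0,1,4,7}→1  {1,4,7,9}→4  {4,7,8,9}→6  {5,6,8,9}→1  {6,7,8,9}→4
  5 left: {0,1,4,7,9}→5  {1,4,7,8,9}→10  {3,5,6,8,9}→1  {4,6,7,8,9}→10  {5,6,7,8,9}→5
  6 left: {0,1,4,7,8,9}→15  {1,4,6,7,8,9}→20  {2,3,5,6,8,9}→1  {3,5,6,7,8,9}→6  {4,5,6,7,8,9}→15
  7 left: {0,1,4,6,7,8,9}→35  {1,4,5,6,7,8,9}→35  {2,3,5,6,7,8,9}→7  {3,4,5,6,7,8,9}→21
  8 left: {0,1,4,5,6,7,8,9}→70  {1,3,4,5,6,7,8,9}→56  {2,3,4,5,6,7,8,9}→28
  placing 0:e first → 84 extensions
  placing 2:b first → 126 extensions
total linear extensions = 210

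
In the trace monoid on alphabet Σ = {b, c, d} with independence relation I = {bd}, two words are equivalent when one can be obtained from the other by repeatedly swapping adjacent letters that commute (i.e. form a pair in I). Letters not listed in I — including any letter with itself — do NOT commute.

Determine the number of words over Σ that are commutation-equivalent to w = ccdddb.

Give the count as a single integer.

4

piece 0:c — minimal
piece 1:c rests on {0:c}
piece 2:d rests on {1:c}
piece 3:d rests on {2:d}
piece 4:d rests on {3:d}
piece 5:b rests on {1:c}
minimal pieces: {0:c}
ways to finish when only these pieces remain (= sum over removing one remaining piece with nothing left below it):
  1 left: {4}→1  {5}→1
  2 left: {3,4}→1  {4,5}→2
  3 left: {2,3,4}→1  {3,4,5}→3
  4 left: {2,3,4,5}→4
  placing 0:c first → 4 extensions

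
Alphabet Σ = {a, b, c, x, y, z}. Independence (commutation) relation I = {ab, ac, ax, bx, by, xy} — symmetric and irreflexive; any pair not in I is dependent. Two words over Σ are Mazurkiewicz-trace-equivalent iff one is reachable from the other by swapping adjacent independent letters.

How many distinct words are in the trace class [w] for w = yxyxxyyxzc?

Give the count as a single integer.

#0=y has no predecessor
#1=x has no predecessor
#2=y depends on [0:y]
#3=x depends on [1:x]
#4=x depends on [3:x]
#5=y depends on [2:y]
#6=y depends on [5:y]
#7=x depends on [4:x]
#8=z depends on [6:y, 7:x]
#9=c depends on [8:z]
sources: [0:y, 1:x]
N(rest) = Σ N(rest − s) over sources s of rest; N(one piece) = 1:
  size 1 → [9]=1
  size 2 → [8,9]=1
  size 3 → [6,8,9]=1  [7,8,9]=1
  size 4 → [4,7,8,9]=1  [5,6,8,9]=1  [6,7,8,9]=2
  size 5 → [2,5,6,8,9]=1  [3,4,7,8,9]=1  [4,6,7,8,9]=3  [5,6,7,8,9]=3
  size 6 → [0,2,5,6,8,9]=1  [1,3,4,7,8,9]=1  [2,5,6,7,8,9]=4  [3,4,6,7,8,9]=4  [4,5,6,7,8,9]=6
  size 7 → [0,2,5,6,7,8,9]=5  [1,3,4,6,7,8,9]=5  [2,4,5,6,7,8,9]=10  [3,4,5,6,7,8,9]=10
  size 8 → [0,2,4,5,6,7,8,9]=15  [1,3,4,5,6,7,8,9]=15  [2,3,4,5,6,7,8,9]=20
  first=0(y) contributes 35
  first=1(x) contributes 35
|[w]| = 70

70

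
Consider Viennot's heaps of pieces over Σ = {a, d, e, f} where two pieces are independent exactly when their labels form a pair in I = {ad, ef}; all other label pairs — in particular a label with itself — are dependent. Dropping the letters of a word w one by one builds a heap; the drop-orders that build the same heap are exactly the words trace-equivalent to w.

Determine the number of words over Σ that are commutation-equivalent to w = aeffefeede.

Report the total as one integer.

35

0(a) covers ∅
1(e) covers 0:a
2(f) covers 0:a
3(f) covers 2:f
4(e) covers 1:e
5(f) covers 3:f
6(e) covers 4:e
7(e) covers 6:e
8(d) covers 5:f, 7:e
9(e) covers 8:d
floor of heap: 0:a
completions by unplaced set U, small U first (add the entries for U minus each lowest piece of U):
  |U|=1: {9}:1
  |U|=2: {8,9}:1
  |U|=3: {5,8,9}:1  {7,8,9}:1
  |U|=4: {3,5,8,9}:1  {5,7,8,9}:2  {6,7,8,9}:1
  |U|=5: {2,3,5,8,9}:1  {3,5,7,8,9}:3  {4,6,7,8,9}:1  {5,6,7,8,9}:3
  |U|=6: {1,4,6,7,8,9}:1  {2,3,5,7,8,9}:4  {3,5,6,7,8,9}:6  {4,5,6,7,8,9}:4
  |U|=7: {1,4,5,6,7,8,9}:5  {2,3,5,6,7,8,9}:10  {3,4,5,6,7,8,9}:10
  |U|=8: {1,3,4,5,6,7,8,9}:15  {2,3,4,5,6,7,8,9}:20
  start at 0(a): 35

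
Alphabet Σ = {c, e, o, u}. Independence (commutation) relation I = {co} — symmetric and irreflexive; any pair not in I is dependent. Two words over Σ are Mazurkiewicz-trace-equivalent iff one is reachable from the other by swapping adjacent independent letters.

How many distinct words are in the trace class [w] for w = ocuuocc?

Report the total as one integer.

piece 0:o — minimal
piece 1:c — minimal
piece 2:u rests on {0:o, 1:c}
piece 3:u rests on {2:u}
piece 4:o rests on {3:u}
piece 5:c rests on {3:u}
piece 6:c rests on {5:c}
minimal pieces: {0:o, 1:c}
ways to finish when only these pieces remain (= sum over removing one remaining piece with nothing left below it):
  1 left: {4}→1  {6}→1
  2 left: {4,6}→2  {5,6}→1
  3 left: {4,5,6}→3
  4 left: {3,4,5,6}→3
  5 left: {2,3,4,5,6}→3
  placing 0:o first → 3 extensions
  placing 1:c first → 3 extensions
total linear extensions = 6

6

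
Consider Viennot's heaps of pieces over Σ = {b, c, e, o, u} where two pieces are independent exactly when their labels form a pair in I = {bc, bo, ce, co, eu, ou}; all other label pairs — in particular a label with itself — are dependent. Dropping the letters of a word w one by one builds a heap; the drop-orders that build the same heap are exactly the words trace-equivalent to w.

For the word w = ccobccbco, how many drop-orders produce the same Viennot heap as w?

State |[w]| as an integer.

756

0(c) covers ∅
1(c) covers 0:c
2(o) covers ∅
3(b) covers ∅
4(c) covers 1:c
5(c) covers 4:c
6(b) covers 3:b
7(c) covers 5:c
8(o) covers 2:o
floor of heap: 0:c, 2:o, 3:b
completions by unplaced set U, small U first (add the entries for U minus each lowest piece of U):
  |U|=1: {6}:1  {7}:1  {8}:1
  |U|=2: {2,8}:1  {3,6}:1  {5,7}:1  {6,7}:2  {6,8}:2  {7,8}:2
  |U|=3: {2,6,8}:3  {2,7,8}:3  {3,6,7}:3  {3,6,8}:3  {4,5,7}:1  {5,6,7}:3  {5,7,8}:3  {6,7,8}:6
  |U|=4: {1,4,5,7}:1  {2,3,6,8}:6  {2,5,7,8}:6  {2,6,7,8}:12  {3,5,6,7}:6  {3,6,7,8}:12  {4,5,6,7}:4  {4,5,7,8}:4  {5,6,7,8}:12
  |U|=5: {0,1,4,5,7}:1  {1,4,5,6,7}:5  {1,4,5,7,8}:5  {2,3,6,7,8}:30  {2,4,5,7,8}:10  {2,5,6,7,8}:30  {3,4,5,6,7}:10  {3,5,6,7,8}:30  {4,5,6,7,8}:20
  |U|=6: {0,1,4,5,6,7}:6  {0,1,4,5,7,8}:6  {1,2,4,5,7,8}:15  {1,3,4,5,6,7}:15  {1,4,5,6,7,8}:30  {2,3,5,6,7,8}:90  {2,4,5,6,7,8}:60  {3,4,5,6,7,8}:60
  |U|=7: {0,1,2,4,5,7,8}:21  {0,1,3,4,5,6,7}:21  {0,1,4,5,6,7,8}:42  {1,2,4,5,6,7,8}:105  {1,3,4,5,6,7,8}:105  {2,3,4,5,6,7,8}:210
  start at 0(c): 420
  start at 2(o): 168
  start at 3(b): 168
sum over floor = 756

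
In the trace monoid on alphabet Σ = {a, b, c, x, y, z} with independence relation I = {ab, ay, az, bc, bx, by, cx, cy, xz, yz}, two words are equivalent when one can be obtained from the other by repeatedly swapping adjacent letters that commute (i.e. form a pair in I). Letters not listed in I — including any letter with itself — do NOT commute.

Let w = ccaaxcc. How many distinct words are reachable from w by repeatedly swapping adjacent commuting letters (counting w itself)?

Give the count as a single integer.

3

0(c) covers ∅
1(c) covers 0:c
2(a) covers 1:c
3(a) covers 2:a
4(x) covers 3:a
5(c) covers 3:a
6(c) covers 5:c
floor of heap: 0:c
completions by unplaced set U, small U first (add the entries for U minus each lowest piece of U):
  |U|=1: {4}:1  {6}:1
  |U|=2: {4,6}:2  {5,6}:1
  |U|=3: {4,5,6}:3
  |U|=4: {3,4,5,6}:3
  |U|=5: {2,3,4,5,6}:3
  start at 0(c): 3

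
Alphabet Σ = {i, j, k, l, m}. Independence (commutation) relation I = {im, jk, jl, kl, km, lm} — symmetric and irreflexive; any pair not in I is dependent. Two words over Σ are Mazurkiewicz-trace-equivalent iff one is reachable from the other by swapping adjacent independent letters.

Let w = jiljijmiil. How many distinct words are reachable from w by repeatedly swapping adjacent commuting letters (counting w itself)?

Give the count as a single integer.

0(j) covers ∅
1(i) covers 0:j
2(l) covers 1:i
3(j) covers 1:i
4(i) covers 2:l, 3:j
5(j) covers 4:i
6(m) covers 5:j
7(i) covers 5:j
8(i) covers 7:i
9(l) covers 8:i
floor of heap: 0:j
completions by unplaced set U, small U first (add the entries for U minus each lowest piece of U):
  |U|=1: {6}:1  {9}:1
  |U|=2: {6,9}:2  {8,9}:1
  |U|=3: {6,8,9}:3  {7,8,9}:1
  |U|=4: {6,7,8,9}:4
  |U|=5: {5,6,7,8,9}:4
  |U|=6: {4,5,6,7,8,9}:4
  |U|=7: {2,4,5,6,7,8,9}:4  {3,4,5,6,7,8,9}:4
  |U|=8: {2,3,4,5,6,7,8,9}:8
  start at 0(j): 8

8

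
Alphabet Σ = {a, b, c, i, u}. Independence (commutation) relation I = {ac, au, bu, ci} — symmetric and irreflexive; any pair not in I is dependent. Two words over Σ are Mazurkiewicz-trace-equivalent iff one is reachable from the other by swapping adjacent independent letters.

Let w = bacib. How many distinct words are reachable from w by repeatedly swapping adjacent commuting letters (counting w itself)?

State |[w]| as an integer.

#0=b has no predecessor
#1=a depends on [0:b]
#2=c depends on [0:b]
#3=i depends on [1:a]
#4=b depends on [2:c, 3:i]
sources: [0:b]
N(rest) = Σ N(rest − s) over sources s of rest; N(one piece) = 1:
  size 1 → [4]=1
  size 2 → [2,4]=1  [3,4]=1
  size 3 → [1,3,4]=1  [2,3,4]=2
  first=0(b) contributes 3

3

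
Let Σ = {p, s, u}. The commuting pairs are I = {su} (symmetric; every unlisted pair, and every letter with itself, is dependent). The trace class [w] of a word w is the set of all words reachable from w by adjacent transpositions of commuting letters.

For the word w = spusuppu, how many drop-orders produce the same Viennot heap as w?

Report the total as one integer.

3

0(s) covers ∅
1(p) covers 0:s
2(u) covers 1:p
3(s) covers 1:p
4(u) covers 2:u
5(p) covers 3:s, 4:u
6(p) covers 5:p
7(u) covers 6:p
floor of heap: 0:s
completions by unplaced set U, small U first (add the entries for U minus each lowest piece of U):
  |U|=1: {7}:1
  |U|=2: {6,7}:1
  |U|=3: {5,6,7}:1
  |U|=4: {3,5,6,7}:1  {4,5,6,7}:1
  |U|=5: {2,4,5,6,7}:1  {3,4,5,6,7}:2
  |U|=6: {2,3,4,5,6,7}:3
  start at 0(s): 3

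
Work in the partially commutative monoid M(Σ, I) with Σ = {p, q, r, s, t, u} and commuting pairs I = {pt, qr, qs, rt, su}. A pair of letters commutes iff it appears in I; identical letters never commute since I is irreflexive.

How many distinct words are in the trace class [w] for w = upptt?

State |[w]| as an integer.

6

piece 0:u — minimal
piece 1:p rests on {0:u}
piece 2:p rests on {1:p}
piece 3:t rests on {0:u}
piece 4:t rests on {3:t}
minimal pieces: {0:u}
ways to finish when only these pieces remain (= sum over removing one remaining piece with nothing left below it):
  1 left: {2}→1  {4}→1
  2 left: {1,2}→1  {2,4}→2  {3,4}→1
  3 left: {1,2,4}→3  {2,3,4}→3
  placing 0:u first → 6 extensions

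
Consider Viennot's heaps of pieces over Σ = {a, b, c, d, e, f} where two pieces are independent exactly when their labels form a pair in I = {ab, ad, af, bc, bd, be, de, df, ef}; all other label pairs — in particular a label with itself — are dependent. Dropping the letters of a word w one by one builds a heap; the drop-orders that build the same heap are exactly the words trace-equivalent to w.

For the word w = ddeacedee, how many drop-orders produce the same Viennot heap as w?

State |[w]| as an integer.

#0=d has no predecessor
#1=d depends on [0:d]
#2=e has no predecessor
#3=a depends on [2:e]
#4=c depends on [1:d, 3:a]
#5=e depends on [4:c]
#6=d depends on [4:c]
#7=e depends on [5:e]
#8=e depends on [7:e]
sources: [0:d, 2:e]
N(rest) = Σ N(rest − s) over sources s of rest; N(one piece) = 1:
  size 1 → [6]=1  [8]=1
  size 2 → [6,8]=2  [7,8]=1
  size 3 → [5,7,8]=1  [6,7,8]=3
  size 4 → [5,6,7,8]=4
  size 5 → [4,5,6,7,8]=4
  size 6 → [1,4,5,6,7,8]=4  [3,4,5,6,7,8]=4
  size 7 → [0,1,4,5,6,7,8]=4  [1,3,4,5,6,7,8]=8  [2,3,4,5,6,7,8]=4
  first=0(d) contributes 12
  first=2(e) contributes 12
|[w]| = 24

24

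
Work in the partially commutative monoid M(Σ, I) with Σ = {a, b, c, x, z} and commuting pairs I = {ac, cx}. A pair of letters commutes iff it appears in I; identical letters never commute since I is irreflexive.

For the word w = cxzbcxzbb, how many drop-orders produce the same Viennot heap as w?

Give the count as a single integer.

4

0(c) covers ∅
1(x) covers ∅
2(z) covers 0:c, 1:x
3(b) covers 2:z
4(c) covers 3:b
5(x) covers 3:b
6(z) covers 4:c, 5:x
7(b) covers 6:z
8(b) covers 7:b
floor of heap: 0:c, 1:x
completions by unplaced set U, small U first (add the entries for U minus each lowest piece of U):
  |U|=1: {8}:1
  |U|=2: {7,8}:1
  |U|=3: {6,7,8}:1
  |U|=4: {4,6,7,8}:1  {5,6,7,8}:1
  |U|=5: {4,5,6,7,8}:2
  |U|=6: {3,4,5,6,7,8}:2
  |U|=7: {2,3,4,5,6,7,8}:2
  start at 0(c): 2
  start at 1(x): 2
sum over floor = 4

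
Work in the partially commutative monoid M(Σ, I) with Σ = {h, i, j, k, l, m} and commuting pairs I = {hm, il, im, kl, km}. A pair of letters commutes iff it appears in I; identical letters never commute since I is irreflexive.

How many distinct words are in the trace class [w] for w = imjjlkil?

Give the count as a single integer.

#0=i has no predecessor
#1=m has no predecessor
#2=j depends on [0:i, 1:m]
#3=j depends on [2:j]
#4=l depends on [3:j]
#5=k depends on [3:j]
#6=i depends on [5:k]
#7=l depends on [4:l]
sources: [0:i, 1:m]
N(rest) = Σ N(rest − s) over sources s of rest; N(one piece) = 1:
  size 1 → [6]=1  [7]=1
  size 2 → [4,7]=1  [5,6]=1  [6,7]=2
  size 3 → [4,6,7]=3  [5,6,7]=3
  size 4 → [4,5,6,7]=6
  size 5 → [3,4,5,6,7]=6
  size 6 → [2,3,4,5,6,7]=6
  first=0(i) contributes 6
  first=1(m) contributes 6
|[w]| = 12

12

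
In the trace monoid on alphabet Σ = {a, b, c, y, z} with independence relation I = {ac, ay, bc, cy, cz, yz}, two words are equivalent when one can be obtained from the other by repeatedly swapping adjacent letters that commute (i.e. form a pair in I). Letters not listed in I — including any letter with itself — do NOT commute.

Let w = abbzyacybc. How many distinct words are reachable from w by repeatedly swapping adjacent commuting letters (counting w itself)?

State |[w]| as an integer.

piece 0:a — minimal
piece 1:b rests on {0:a}
piece 2:b rests on {1:b}
piece 3:z rests on {2:b}
piece 4:y rests on {2:b}
piece 5:a rests on {3:z}
piece 6:c — minimal
piece 7:y rests on {4:y}
piece 8:b rests on {5:a, 7:y}
piece 9:c rests on {6:c}
minimal pieces: {0:a, 6:c}
ways to finish when only these pieces remain (= sum over removing one remaining piece with nothing left below it):
  1 left: {8}→1  {9}→1
  2 left: {5,8}→1  {6,9}→1  {7,8}→1  {8,9}→2
  3 left: {3,5,8}→1  {4,7,8}→1  {5,7,8}→2  {5,8,9}→3  {6,8,9}→3  {7,8,9}→3
  4 left: {3,5,7,8}→3  {3,5,8,9}→4  {4,5,7,8}→3  {4,7,8,9}→4  {5,6,8,9}→6  {5,7,8,9}→8  {6,7,8,9}→6
  5 left: {3,4,5,7,8}→6  {3,5,6,8,9}→10  {3,5,7,8,9}→15  {4,5,7,8,9}→15  {4,6,7,8,9}→10  {5,6,7,8,9}→20
  6 left: {2,3,4,5,7,8}→6  {3,4,5,7,8,9}→36  {3,5,6,7,8,9}→45  {4,5,6,7,8,9}→45
  7 left: {1,2,3,4,5,7,8}→6  {2,3,4,5,7,8,9}→42  {3,4,5,6,7,8,9}→126
  8 left: {0,1,2,3,4,5,7,8}→6  {1,2,3,4,5,7,8,9}→48  {2,3,4,5,6,7,8,9}→168
  placing 0:a first → 216 extensions
  placing 6:c first → 54 extensions
total linear extensions = 270

270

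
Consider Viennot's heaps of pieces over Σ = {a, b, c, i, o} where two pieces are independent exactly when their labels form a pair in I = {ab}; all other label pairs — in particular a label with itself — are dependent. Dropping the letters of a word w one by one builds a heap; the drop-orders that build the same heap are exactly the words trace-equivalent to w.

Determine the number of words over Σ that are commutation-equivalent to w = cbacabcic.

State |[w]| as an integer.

piece 0:c — minimal
piece 1:b rests on {0:c}
piece 2:a rests on {0:c}
piece 3:c rests on {1:b, 2:a}
piece 4:a rests on {3:c}
piece 5:b rests on {3:c}
piece 6:c rests on {4:a, 5:b}
piece 7:i rests on {6:c}
piece 8:c rests on {7:i}
minimal pieces: {0:c}
ways to finish when only these pieces remain (= sum over removing one remaining piece with nothing left below it):
  1 left: {8}→1
  2 left: {7,8}→1
  3 left: {6,7,8}→1
  4 left: {4,6,7,8}→1  {5,6,7,8}→1
  5 left: {4,5,6,7,8}→2
  6 left: {3,4,5,6,7,8}→2
  7 left: {1,3,4,5,6,7,8}→2  {2,3,4,5,6,7,8}→2
  placing 0:c first → 4 extensions

4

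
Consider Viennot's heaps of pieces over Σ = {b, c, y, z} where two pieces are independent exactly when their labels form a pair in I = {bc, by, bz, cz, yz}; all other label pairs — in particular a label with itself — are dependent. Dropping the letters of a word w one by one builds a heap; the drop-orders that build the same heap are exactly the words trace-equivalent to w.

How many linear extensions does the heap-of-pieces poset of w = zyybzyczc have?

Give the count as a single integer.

#0=z has no predecessor
#1=y has no predecessor
#2=y depends on [1:y]
#3=b has no predecessor
#4=z depends on [0:z]
#5=y depends on [2:y]
#6=c depends on [5:y]
#7=z depends on [4:z]
#8=c depends on [6:c]
sources: [0:z, 1:y, 3:b]
N(rest) = Σ N(rest − s) over sources s of rest; N(one piece) = 1:
  size 1 → [3]=1  [7]=1  [8]=1
  size 2 → [3,7]=2  [3,8]=2  [4,7]=1  [6,8]=1  [7,8]=2
  size 3 → [0,4,7]=1  [3,4,7]=3  [3,6,8]=3  [3,7,8]=6  [4,7,8]=3  [5,6,8]=1  [6,7,8]=3
  size 4 → [0,3,4,7]=4  [0,4,7,8]=4  [2,5,6,8]=1  [3,4,7,8]=12  [3,5,6,8]=4  [3,6,7,8]=12  [4,6,7,8]=6  [5,6,7,8]=4
  size 5 → [0,3,4,7,8]=20  [0,4,6,7,8]=10  [1,2,5,6,8]=1  [2,3,5,6,8]=5  [2,5,6,7,8]=5  [3,4,6,7,8]=30  [3,5,6,7,8]=20  [4,5,6,7,8]=10
  size 6 → [0,3,4,6,7,8]=60  [0,4,5,6,7,8]=20  [1,2,3,5,6,8]=6  [1,2,5,6,7,8]=6  [2,3,5,6,7,8]=30  [2,4,5,6,7,8]=15  [3,4,5,6,7,8]=60
  size 7 → [0,2,4,5,6,7,8]=35  [0,3,4,5,6,7,8]=140  [1,2,3,5,6,7,8]=42  [1,2,4,5,6,7,8]=21  [2,3,4,5,6,7,8]=105
  first=0(z) contributes 168
  first=1(y) contributes 280
  first=3(b) contributes 56
|[w]| = 504

504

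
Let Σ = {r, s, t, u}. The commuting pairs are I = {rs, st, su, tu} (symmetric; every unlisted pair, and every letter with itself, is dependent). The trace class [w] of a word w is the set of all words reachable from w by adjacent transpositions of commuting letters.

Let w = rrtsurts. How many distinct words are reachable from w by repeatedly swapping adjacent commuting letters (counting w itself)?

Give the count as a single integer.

drop 0:r onto floor
drop 1:r onto {0:r}
drop 2:t onto {1:r}
drop 3:s onto floor
drop 4:u onto {1:r}
drop 5:r onto {2:t, 4:u}
drop 6:t onto {5:r}
drop 7:s onto {3:s}
ground layer = {0:r, 3:s}
drop-orders for the pieces not yet dropped (sum over which currently-grounded one goes next):
  1 to go: {6} 1  {7} 1
  2 to go: {3,7} 1  {5,6} 1  {6,7} 2
  3 to go: {2,5,6} 1  {3,6,7} 3  {4,5,6} 1  {5,6,7} 3
  4 to go: {2,4,5,6} 2  {2,5,6,7} 4  {3,5,6,7} 6  {4,5,6,7} 4
  5 to go: {1,2,4,5,6} 2  {2,3,5,6,7} 10  {2,4,5,6,7} 10  {3,4,5,6,7} 10
  6 to go: {0,1,2,4,5,6} 2  {1,2,4,5,6,7} 12  {2,3,4,5,6,7} 30
  if 0:r drops first: 42 orders
  if 3:s drops first: 14 orders
heap linearizations: 56

56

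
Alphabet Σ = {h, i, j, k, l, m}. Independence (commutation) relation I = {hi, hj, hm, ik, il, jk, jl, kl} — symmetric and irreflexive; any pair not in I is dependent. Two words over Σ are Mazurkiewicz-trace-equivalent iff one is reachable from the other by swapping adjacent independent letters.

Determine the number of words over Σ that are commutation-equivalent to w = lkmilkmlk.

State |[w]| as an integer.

24

piece 0:l — minimal
piece 1:k — minimal
piece 2:m rests on {0:l, 1:k}
piece 3:i rests on {2:m}
piece 4:l rests on {2:m}
piece 5:k rests on {2:m}
piece 6:m rests on {3:i, 4:l, 5:k}
piece 7:l rests on {6:m}
piece 8:k rests on {6:m}
minimal pieces: {0:l, 1:k}
ways to finish when only these pieces remain (= sum over removing one remaining piece with nothing left below it):
  1 left: {7}→1  {8}→1
  2 left: {7,8}→2
  3 left: {6,7,8}→2
  4 left: {3,6,7,8}→2  {4,6,7,8}→2  {5,6,7,8}→2
  5 left: {3,4,6,7,8}→4  {3,5,6,7,8}→4  {4,5,6,7,8}→4
  6 left: {3,4,5,6,7,8}→12
  7 left: {2,3,4,5,6,7,8}→12
  placing 0:l first → 12 extensions
  placing 1:k first → 12 extensions
total linear extensions = 24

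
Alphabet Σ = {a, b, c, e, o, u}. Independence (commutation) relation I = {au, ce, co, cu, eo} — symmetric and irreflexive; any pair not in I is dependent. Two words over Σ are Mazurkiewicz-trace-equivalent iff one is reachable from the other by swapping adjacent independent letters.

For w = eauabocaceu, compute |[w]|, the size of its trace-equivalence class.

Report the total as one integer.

18

#0=e has no predecessor
#1=a depends on [0:e]
#2=u depends on [0:e]
#3=a depends on [1:a]
#4=b depends on [2:u, 3:a]
#5=o depends on [4:b]
#6=c depends on [4:b]
#7=a depends on [5:o, 6:c]
#8=c depends on [7:a]
#9=e depends on [7:a]
#10=u depends on [9:e]
sources: [0:e]
N(rest) = Σ N(rest − s) over sources s of rest; N(one piece) = 1:
  size 1 → [8]=1  [10]=1
  size 2 → [8,10]=2  [9,10]=1
  size 3 → [8,9,10]=3
  size 4 → [7,8,9,10]=3
  size 5 → [5,7,8,9,10]=3  [6,7,8,9,10]=3
  size 6 → [5,6,7,8,9,10]=6
  size 7 → [4,5,6,7,8,9,10]=6
  size 8 → [2,4,5,6,7,8,9,10]=6  [3,4,5,6,7,8,9,10]=6
  size 9 → [1,3,4,5,6,7,8,9,10]=6  [2,3,4,5,6,7,8,9,10]=12
  first=0(e) contributes 18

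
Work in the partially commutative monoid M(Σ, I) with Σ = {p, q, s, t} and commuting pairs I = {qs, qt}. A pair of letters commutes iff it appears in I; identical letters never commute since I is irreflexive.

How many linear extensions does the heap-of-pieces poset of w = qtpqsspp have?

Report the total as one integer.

6

#0=q has no predecessor
#1=t has no predecessor
#2=p depends on [0:q, 1:t]
#3=q depends on [2:p]
#4=s depends on [2:p]
#5=s depends on [4:s]
#6=p depends on [3:q, 5:s]
#7=p depends on [6:p]
sources: [0:q, 1:t]
N(rest) = Σ N(rest − s) over sources s of rest; N(one piece) = 1:
  size 1 → [7]=1
  size 2 → [6,7]=1
  size 3 → [3,6,7]=1  [5,6,7]=1
  size 4 → [3,5,6,7]=2  [4,5,6,7]=1
  size 5 → [3,4,5,6,7]=3
  size 6 → [2,3,4,5,6,7]=3
  first=0(q) contributes 3
  first=1(t) contributes 3
|[w]| = 6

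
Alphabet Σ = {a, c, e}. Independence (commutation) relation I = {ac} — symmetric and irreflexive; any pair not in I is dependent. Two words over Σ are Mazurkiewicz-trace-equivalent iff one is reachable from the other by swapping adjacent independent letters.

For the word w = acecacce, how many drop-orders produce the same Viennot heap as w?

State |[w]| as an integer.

piece 0:a — minimal
piece 1:c — minimal
piece 2:e rests on {0:a, 1:c}
piece 3:c rests on {2:e}
piece 4:a rests on {2:e}
piece 5:c rests on {3:c}
piece 6:c rests on {5:c}
piece 7:e rests on {4:a, 6:c}
minimal pieces: {0:a, 1:c}
ways to finish when only these pieces remain (= sum over removing one remaining piece with nothing left below it):
  1 left: {7}→1
  2 left: {4,7}→1  {6,7}→1
  3 left: {4,6,7}→2  {5,6,7}→1
  4 left: {3,5,6,7}→1  {4,5,6,7}→3
  5 left: {3,4,5,6,7}→4
  6 left: {2,3,4,5,6,7}→4
  placing 0:a first → 4 extensions
  placing 1:c first → 4 extensions
total linear extensions = 8

8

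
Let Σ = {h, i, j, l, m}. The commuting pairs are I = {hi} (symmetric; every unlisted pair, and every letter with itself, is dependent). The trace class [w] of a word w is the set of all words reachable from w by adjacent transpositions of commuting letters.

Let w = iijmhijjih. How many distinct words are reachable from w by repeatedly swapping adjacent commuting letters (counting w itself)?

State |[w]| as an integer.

4

0(i) covers ∅
1(i) covers 0:i
2(j) covers 1:i
3(m) covers 2:j
4(h) covers 3:m
5(i) covers 3:m
6(j) covers 4:h, 5:i
7(j) covers 6:j
8(i) covers 7:j
9(h) covers 7:j
floor of heap: 0:i
completions by unplaced set U, small U first (add the entries for U minus each lowest piece of U):
  |U|=1: {8}:1  {9}:1
  |U|=2: {8,9}:2
  |U|=3: {7,8,9}:2
  |U|=4: {6,7,8,9}:2
  |U|=5: {4,6,7,8,9}:2  {5,6,7,8,9}:2
  |U|=6: {4,5,6,7,8,9}:4
  |U|=7: {3,4,5,6,7,8,9}:4
  |U|=8: {2,3,4,5,6,7,8,9}:4
  start at 0(i): 4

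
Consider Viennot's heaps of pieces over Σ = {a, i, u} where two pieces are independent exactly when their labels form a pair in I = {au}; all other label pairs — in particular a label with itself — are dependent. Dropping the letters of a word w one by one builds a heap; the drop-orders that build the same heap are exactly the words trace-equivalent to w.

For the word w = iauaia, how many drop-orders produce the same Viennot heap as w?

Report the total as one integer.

3

piece 0:i — minimal
piece 1:a rests on {0:i}
piece 2:u rests on {0:i}
piece 3:a rests on {1:a}
piece 4:i rests on {2:u, 3:a}
piece 5:a rests on {4:i}
minimal pieces: {0:i}
ways to finish when only these pieces remain (= sum over removing one remaining piece with nothing left below it):
  1 left: {5}→1
  2 left: {4,5}→1
  3 left: {2,4,5}→1  {3,4,5}→1
  4 left: {1,3,4,5}→1  {2,3,4,5}→2
  placing 0:i first → 3 extensions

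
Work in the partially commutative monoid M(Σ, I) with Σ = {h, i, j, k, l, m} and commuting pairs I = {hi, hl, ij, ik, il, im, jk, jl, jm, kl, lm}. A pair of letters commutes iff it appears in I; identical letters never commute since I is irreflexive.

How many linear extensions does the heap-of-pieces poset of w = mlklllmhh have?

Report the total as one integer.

piece 0:m — minimal
piece 1:l — minimal
piece 2:k rests on {0:m}
piece 3:l rests on {1:l}
piece 4:l rests on {3:l}
piece 5:l rests on {4:l}
piece 6:m rests on {2:k}
piece 7:h rests on {6:m}
piece 8:h rests on {7:h}
minimal pieces: {0:m, 1:l}
ways to finish when only these pieces remain (= sum over removing one remaining piece with nothing left below it):
  1 left: {5}→1  {8}→1
  2 left: {4,5}→1  {5,8}→2  {7,8}→1
  3 left: {3,4,5}→1  {4,5,8}→3  {5,7,8}→3  {6,7,8}→1
  4 left: {1,3,4,5}→1  {2,6,7,8}→1  {3,4,5,8}→4  {4,5,7,8}→6  {5,6,7,8}→4
  5 left: {0,2,6,7,8}→1  {1,3,4,5,8}→5  {2,5,6,7,8}→5  {3,4,5,7,8}→10  {4,5,6,7,8}→10
  6 left: {0,2,5,6,7,8}→6  {1,3,4,5,7,8}→15  {2,4,5,6,7,8}→15  {3,4,5,6,7,8}→20
  7 left: {0,2,4,5,6,7,8}→21  {1,3,4,5,6,7,8}→35  {2,3,4,5,6,7,8}→35
  placing 0:m first → 70 extensions
  placing 1:l first → 56 extensions
total linear extensions = 126

126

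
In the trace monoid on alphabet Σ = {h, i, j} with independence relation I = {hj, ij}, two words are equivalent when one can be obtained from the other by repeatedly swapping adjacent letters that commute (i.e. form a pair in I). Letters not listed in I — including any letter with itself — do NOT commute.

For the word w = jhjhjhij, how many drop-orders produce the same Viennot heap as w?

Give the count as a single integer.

70

0(j) covers ∅
1(h) covers ∅
2(j) covers 0:j
3(h) covers 1:h
4(j) covers 2:j
5(h) covers 3:h
6(i) covers 5:h
7(j) covers 4:j
floor of heap: 0:j, 1:h
completions by unplaced set U, small U first (add the entries for U minus each lowest piece of U):
  |U|=1: {6}:1  {7}:1
  |U|=2: {4,7}:1  {5,6}:1  {6,7}:2
  |U|=3: {2,4,7}:1  {3,5,6}:1  {4,6,7}:3  {5,6,7}:3
  |U|=4: {0,2,4,7}:1  {1,3,5,6}:1  {2,4,6,7}:4  {3,5,6,7}:4  {4,5,6,7}:6
  |U|=5: {0,2,4,6,7}:5  {1,3,5,6,7}:5  {2,4,5,6,7}:10  {3,4,5,6,7}:10
  |U|=6: {0,2,4,5,6,7}:15  {1,3,4,5,6,7}:15  {2,3,4,5,6,7}:20
  start at 0(j): 35
  start at 1(h): 35
sum over floor = 70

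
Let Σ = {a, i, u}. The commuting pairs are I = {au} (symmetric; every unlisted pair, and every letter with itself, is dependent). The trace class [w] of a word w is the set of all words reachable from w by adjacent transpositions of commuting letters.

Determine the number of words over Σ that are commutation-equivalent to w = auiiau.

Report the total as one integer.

drop 0:a onto floor
drop 1:u onto floor
drop 2:i onto {0:a, 1:u}
drop 3:i onto {2:i}
drop 4:a onto {3:i}
drop 5:u onto {3:i}
ground layer = {0:a, 1:u}
drop-orders for the pieces not yet dropped (sum over which currently-grounded one goes next):
  1 to go: {4} 1  {5} 1
  2 to go: {4,5} 2
  3 to go: {3,4,5} 2
  4 to go: {2,3,4,5} 2
  if 0:a drops first: 2 orders
  if 1:u drops first: 2 orders
heap linearizations: 4

4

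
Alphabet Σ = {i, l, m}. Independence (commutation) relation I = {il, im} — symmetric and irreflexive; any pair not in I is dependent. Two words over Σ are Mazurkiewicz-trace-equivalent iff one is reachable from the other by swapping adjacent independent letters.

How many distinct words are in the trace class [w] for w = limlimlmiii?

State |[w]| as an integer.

462

#0=l has no predecessor
#1=i has no predecessor
#2=m depends on [0:l]
#3=l depends on [2:m]
#4=i depends on [1:i]
#5=m depends on [3:l]
#6=l depends on [5:m]
#7=m depends on [6:l]
#8=i depends on [4:i]
#9=i depends on [8:i]
#10=i depends on [9:i]
sources: [0:l, 1:i]
N(rest) = Σ N(rest − s) over sources s of rest; N(one piece) = 1:
  size 1 → [7]=1  [10]=1
  size 2 → [6,7]=1  [7,10]=2  [9,10]=1
  size 3 → [5,6,7]=1  [6,7,10]=3  [7,9,10]=3  [8,9,10]=1
  size 4 → [3,5,6,7]=1  [4,8,9,10]=1  [5,6,7,10]=4  [6,7,9,10]=6  [7,8,9,10]=4
  size 5 → [1,4,8,9,10]=1  [2,3,5,6,7]=1  [3,5,6,7,10]=5  [4,7,8,9,10]=5  [5,6,7,9,10]=10  [6,7,8,9,10]=10
  size 6 → [0,2,3,5,6,7]=1  [1,4,7,8,9,10]=6  [2,3,5,6,7,10]=6  [3,5,6,7,9,10]=15  [4,6,7,8,9,10]=15  [5,6,7,8,9,10]=20
  size 7 → [0,2,3,5,6,7,10]=7  [1,4,6,7,8,9,10]=21  [2,3,5,6,7,9,10]=21  [3,5,6,7,8,9,10]=35  [4,5,6,7,8,9,10]=35
  size 8 → [0,2,3,5,6,7,9,10]=28  [1,4,5,6,7,8,9,10]=56  [2,3,5,6,7,8,9,10]=56  [3,4,5,6,7,8,9,10]=70
  size 9 → [0,2,3,5,6,7,8,9,10]=84  [1,3,4,5,6,7,8,9,10]=126  [2,3,4,5,6,7,8,9,10]=126
  first=0(l) contributes 252
  first=1(i) contributes 210
|[w]| = 462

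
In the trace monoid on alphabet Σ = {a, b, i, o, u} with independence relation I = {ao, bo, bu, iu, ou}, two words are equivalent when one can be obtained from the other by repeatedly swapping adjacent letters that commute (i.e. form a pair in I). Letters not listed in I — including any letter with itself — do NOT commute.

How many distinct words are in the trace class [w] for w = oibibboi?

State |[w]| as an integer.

#0=o has no predecessor
#1=i depends on [0:o]
#2=b depends on [1:i]
#3=i depends on [2:b]
#4=b depends on [3:i]
#5=b depends on [4:b]
#6=o depends on [3:i]
#7=i depends on [5:b, 6:o]
sources: [0:o]
N(rest) = Σ N(rest − s) over sources s of rest; N(one piece) = 1:
  size 1 → [7]=1
  size 2 → [5,7]=1  [6,7]=1
  size 3 → [4,5,7]=1  [5,6,7]=2
  size 4 → [4,5,6,7]=3
  size 5 → [3,4,5,6,7]=3
  size 6 → [2,3,4,5,6,7]=3
  first=0(o) contributes 3

3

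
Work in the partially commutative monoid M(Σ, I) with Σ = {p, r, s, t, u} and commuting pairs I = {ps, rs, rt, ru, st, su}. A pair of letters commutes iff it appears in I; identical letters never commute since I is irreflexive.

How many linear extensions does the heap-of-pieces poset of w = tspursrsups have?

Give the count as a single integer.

#0=t has no predecessor
#1=s has no predecessor
#2=p depends on [0:t]
#3=u depends on [2:p]
#4=r depends on [2:p]
#5=s depends on [1:s]
#6=r depends on [4:r]
#7=s depends on [5:s]
#8=u depends on [3:u]
#9=p depends on [6:r, 8:u]
#10=s depends on [7:s]
sources: [0:t, 1:s]
N(rest) = Σ N(rest − s) over sources s of rest; N(one piece) = 1:
  size 1 → [9]=1  [10]=1
  size 2 → [6,9]=1  [7,10]=1  [8,9]=1  [9,10]=2
  size 3 → [3,8,9]=1  [4,6,9]=1  [5,7,10]=1  [6,8,9]=2  [6,9,10]=3  [7,9,10]=3  [8,9,10]=3
  size 4 → [1,5,7,10]=1  [3,6,8,9]=3  [3,8,9,10]=4  [4,6,8,9]=3  [4,6,9,10]=4  [5,7,9,10]=4  [6,7,9,10]=6  [6,8,9,10]=8  [7,8,9,10]=6
  size 5 → [1,5,7,9,10]=5  [3,4,6,8,9]=6  [3,6,8,9,10]=15  [3,7,8,9,10]=10  [4,6,7,9,10]=10  [4,6,8,9,10]=15  [5,6,7,9,10]=10  [5,7,8,9,10]=10  [6,7,8,9,10]=20
  size 6 → [1,5,6,7,9,10]=15  [1,5,7,8,9,10]=15  [2,3,4,6,8,9]=6  [3,4,6,8,9,10]=36  [3,5,7,8,9,10]=20  [3,6,7,8,9,10]=45  [4,5,6,7,9,10]=20  [4,6,7,8,9,10]=45  [5,6,7,8,9,10]=40
  size 7 → [0,2,3,4,6,8,9]=6  [1,3,5,7,8,9,10]=35  [1,4,5,6,7,9,10]=35  [1,5,6,7,8,9,10]=70  [2,3,4,6,8,9,10]=42  [3,4,6,7,8,9,10]=126  [3,5,6,7,8,9,10]=105  [4,5,6,7,8,9,10]=105
  size 8 → [0,2,3,4,6,8,9,10]=48  [1,3,5,6,7,8,9,10]=210  [1,4,5,6,7,8,9,10]=210  [2,3,4,6,7,8,9,10]=168  [3,4,5,6,7,8,9,10]=336
  size 9 → [0,2,3,4,6,7,8,9,10]=216  [1,3,4,5,6,7,8,9,10]=756  [2,3,4,5,6,7,8,9,10]=504
  first=0(t) contributes 1260
  first=1(s) contributes 720
|[w]| = 1980

1980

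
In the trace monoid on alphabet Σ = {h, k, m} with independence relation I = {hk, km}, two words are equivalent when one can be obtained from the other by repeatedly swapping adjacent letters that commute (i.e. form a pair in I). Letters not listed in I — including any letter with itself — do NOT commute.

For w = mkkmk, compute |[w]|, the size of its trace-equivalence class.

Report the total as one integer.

10

#0=m has no predecessor
#1=k has no predecessor
#2=k depends on [1:k]
#3=m depends on [0:m]
#4=k depends on [2:k]
sources: [0:m, 1:k]
N(rest) = Σ N(rest − s) over sources s of rest; N(one piece) = 1:
  size 1 → [3]=1  [4]=1
  size 2 → [0,3]=1  [2,4]=1  [3,4]=2
  size 3 → [0,3,4]=3  [1,2,4]=1  [2,3,4]=3
  first=0(m) contributes 4
  first=1(k) contributes 6
|[w]| = 10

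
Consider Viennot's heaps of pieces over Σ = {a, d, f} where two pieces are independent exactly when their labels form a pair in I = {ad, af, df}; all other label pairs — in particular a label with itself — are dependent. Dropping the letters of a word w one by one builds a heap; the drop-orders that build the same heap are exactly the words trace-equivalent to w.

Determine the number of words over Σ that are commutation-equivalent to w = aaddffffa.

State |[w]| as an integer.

piece 0:a — minimal
piece 1:a rests on {0:a}
piece 2:d — minimal
piece 3:d rests on {2:d}
piece 4:f — minimal
piece 5:f rests on {4:f}
piece 6:f rests on {5:f}
piece 7:f rests on {6:f}
piece 8:a rests on {1:a}
minimal pieces: {0:a, 2:d, 4:f}
ways to finish when only these pieces remain (= sum over removing one remaining piece with nothing left below it):
  1 left: {3}→1  {7}→1  {8}→1
  2 left: {1,8}→1  {2,3}→1  {3,7}→2  {3,8}→2  {6,7}→1  {7,8}→2
  3 left: {0,1,8}→1  {1,3,8}→3  {1,7,8}→3  {2,3,7}→3  {2,3,8}→3  {3,6,7}→3  {3,7,8}→6  {5,6,7}→1  {6,7,8}→3
  4 left: {0,1,3,8}→4  {0,1,7,8}→4  {1,2,3,8}→6  {1,3,7,8}→12  {1,6,7,8}→6  {2,3,6,7}→6  {2,3,7,8}→12  {3,5,6,7}→4  {3,6,7,8}→12  {4,5,6,7}→1  {5,6,7,8}→4
  5 left: {0,1,2,3,8}→10  {0,1,3,7,8}→20  {0,1,6,7,8}→10  {1,2,3,7,8}→30  {1,3,6,7,8}→30  {1,5,6,7,8}→10  {2,3,5,6,7}→10  {2,3,6,7,8}→30  {3,4,5,6,7}→5  {3,5,6,7,8}→20  {4,5,6,7,8}→5
  6 left: {0,1,2,3,7,8}→60  {0,1,3,6,7,8}→60  {0,1,5,6,7,8}→20  {1,2,3,6,7,8}→90  {1,3,5,6,7,8}→60  {1,4,5,6,7,8}→15  {2,3,4,5,6,7}→15  {2,3,5,6,7,8}→60  {3,4,5,6,7,8}→30
  7 left: {0,1,2,3,6,7,8}→210  {0,1,3,5,6,7,8}→140  {0,1,4,5,6,7,8}→35  {1,2,3,5,6,7,8}→210  {1,3,4,5,6,7,8}→105  {2,3,4,5,6,7,8}→105
  placing 0:a first → 420 extensions
  placing 2:d first → 280 extensions
  placing 4:f first → 560 extensions
total linear extensions = 1260

1260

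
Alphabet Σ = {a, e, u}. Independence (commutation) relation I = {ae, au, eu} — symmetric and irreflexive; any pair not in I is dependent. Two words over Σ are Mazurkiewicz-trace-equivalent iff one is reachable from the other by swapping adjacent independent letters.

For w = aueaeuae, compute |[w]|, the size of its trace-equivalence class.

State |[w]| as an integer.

piece 0:a — minimal
piece 1:u — minimal
piece 2:e — minimal
piece 3:a rests on {0:a}
piece 4:e rests on {2:e}
piece 5:u rests on {1:u}
piece 6:a rests on {3:a}
piece 7:e rests on {4:e}
minimal pieces: {0:a, 1:u, 2:e}
ways to finish when only these pieces remain (= sum over removing one remaining piece with nothing left below it):
  1 left: {5}→1  {6}→1  {7}→1
  2 left: {1,5}→1  {3,6}→1  {4,7}→1  {5,6}→2  {5,7}→2  {6,7}→2
  3 left: {0,3,6}→1  {1,5,6}→3  {1,5,7}→3  {2,4,7}→1  {3,5,6}→3  {3,6,7}→3  {4,5,7}→3  {4,6,7}→3  {5,6,7}→6
  4 left: {0,3,5,6}→4  {0,3,6,7}→4  {1,3,5,6}→6  {1,4,5,7}→6  {1,5,6,7}→12  {2,4,5,7}→4  {2,4,6,7}→4  {3,4,6,7}→6  {3,5,6,7}→12  {4,5,6,7}→12
  5 left: {0,1,3,5,6}→10  {0,3,4,6,7}→10  {0,3,5,6,7}→20  {1,2,4,5,7}→10  {1,3,5,6,7}→30  {1,4,5,6,7}→30  {2,3,4,6,7}→10  {2,4,5,6,7}→20  {3,4,5,6,7}→30
  6 left: {0,1,3,5,6,7}→60  {0,2,3,4,6,7}→20  {0,3,4,5,6,7}→60  {1,2,4,5,6,7}→60  {1,3,4,5,6,7}→90  {2,3,4,5,6,7}→60
  placing 0:a first → 210 extensions
  placing 1:u first → 140 extensions
  placing 2:e first → 210 extensions
total linear extensions = 560

560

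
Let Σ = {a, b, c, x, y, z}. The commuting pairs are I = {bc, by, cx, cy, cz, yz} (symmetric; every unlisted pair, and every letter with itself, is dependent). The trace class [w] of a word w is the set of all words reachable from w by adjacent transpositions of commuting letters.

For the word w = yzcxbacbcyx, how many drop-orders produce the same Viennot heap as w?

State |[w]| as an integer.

drop 0:y onto floor
drop 1:z onto floor
drop 2:c onto floor
drop 3:x onto {0:y, 1:z}
drop 4:b onto {3:x}
drop 5:a onto {2:c, 4:b}
drop 6:c onto {5:a}
drop 7:b onto {5:a}
drop 8:c onto {6:c}
drop 9:y onto {5:a}
drop 10:x onto {7:b, 9:y}
ground layer = {0:y, 1:z, 2:c}
drop-orders for the pieces not yet dropped (sum over which currently-grounded one goes next):
  1 to go: {8} 1  {10} 1
  2 to go: {6,8} 1  {7,10} 1  {8,10} 2  {9,10} 1
  3 to go: {6,8,10} 3  {7,8,10} 3  {7,9,10} 2  {8,9,10} 3
  4 to go: {6,7,8,10} 6  {6,8,9,10} 6  {7,8,9,10} 8
  5 to go: {6,7,8,9,10} 20
  6 to go: {5,6,7,8,9,10} 20
  7 to go: {2,5,6,7,8,9,10} 20  {4,5,6,7,8,9,10} 20
  8 to go: {2,4,5,6,7,8,9,10} 40  {3,4,5,6,7,8,9,10} 20
  9 to go: {0,3,4,5,6,7,8,9,10} 20  {1,3,4,5,6,7,8,9,10} 20  {2,3,4,5,6,7,8,9,10} 60
  if 0:y drops first: 80 orders
  if 1:z drops first: 80 orders
  if 2:c drops first: 40 orders
heap linearizations: 200

200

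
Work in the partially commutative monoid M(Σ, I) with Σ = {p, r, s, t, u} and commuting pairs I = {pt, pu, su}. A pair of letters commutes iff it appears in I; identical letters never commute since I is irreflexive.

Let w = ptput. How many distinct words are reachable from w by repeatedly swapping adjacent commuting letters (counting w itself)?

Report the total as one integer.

#0=p has no predecessor
#1=t has no predecessor
#2=p depends on [0:p]
#3=u depends on [1:t]
#4=t depends on [3:u]
sources: [0:p, 1:t]
N(rest) = Σ N(rest − s) over sources s of rest; N(one piece) = 1:
  size 1 → [2]=1  [4]=1
  size 2 → [0,2]=1  [2,4]=2  [3,4]=1
  size 3 → [0,2,4]=3  [1,3,4]=1  [2,3,4]=3
  first=0(p) contributes 4
  first=1(t) contributes 6
|[w]| = 10

10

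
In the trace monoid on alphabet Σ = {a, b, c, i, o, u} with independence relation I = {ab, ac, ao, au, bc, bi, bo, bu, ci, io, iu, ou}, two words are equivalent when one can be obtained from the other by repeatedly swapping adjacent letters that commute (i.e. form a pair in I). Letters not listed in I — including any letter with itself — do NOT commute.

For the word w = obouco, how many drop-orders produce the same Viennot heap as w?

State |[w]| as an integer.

18

drop 0:o onto floor
drop 1:b onto floor
drop 2:o onto {0:o}
drop 3:u onto floor
drop 4:c onto {2:o, 3:u}
drop 5:o onto {4:c}
ground layer = {0:o, 1:b, 3:u}
drop-orders for the pieces not yet dropped (sum over which currently-grounded one goes next):
  1 to go: {1} 1  {5} 1
  2 to go: {1,5} 2  {4,5} 1
  3 to go: {1,4,5} 3  {2,4,5} 1  {3,4,5} 1
  4 to go: {0,2,4,5} 1  {1,2,4,5} 4  {1,3,4,5} 4  {2,3,4,5} 2
  if 0:o drops first: 10 orders
  if 1:b drops first: 3 orders
  if 3:u drops first: 5 orders
heap linearizations: 18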